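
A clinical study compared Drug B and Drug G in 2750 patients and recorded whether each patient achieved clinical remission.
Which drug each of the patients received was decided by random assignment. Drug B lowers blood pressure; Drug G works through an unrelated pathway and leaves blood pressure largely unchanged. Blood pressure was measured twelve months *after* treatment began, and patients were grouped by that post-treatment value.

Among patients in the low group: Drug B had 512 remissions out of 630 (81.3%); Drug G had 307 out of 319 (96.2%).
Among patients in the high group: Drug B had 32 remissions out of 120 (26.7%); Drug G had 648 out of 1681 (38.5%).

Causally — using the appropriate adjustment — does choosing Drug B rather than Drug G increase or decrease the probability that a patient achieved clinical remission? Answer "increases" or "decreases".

increases

Blood pressure is downstream of the drug. One should not condition on a consequence of treatment, so the overall rates are the right comparison.
Pooled: Drug B 72.5% vs Drug G 47.8%; Drug B is higher overall.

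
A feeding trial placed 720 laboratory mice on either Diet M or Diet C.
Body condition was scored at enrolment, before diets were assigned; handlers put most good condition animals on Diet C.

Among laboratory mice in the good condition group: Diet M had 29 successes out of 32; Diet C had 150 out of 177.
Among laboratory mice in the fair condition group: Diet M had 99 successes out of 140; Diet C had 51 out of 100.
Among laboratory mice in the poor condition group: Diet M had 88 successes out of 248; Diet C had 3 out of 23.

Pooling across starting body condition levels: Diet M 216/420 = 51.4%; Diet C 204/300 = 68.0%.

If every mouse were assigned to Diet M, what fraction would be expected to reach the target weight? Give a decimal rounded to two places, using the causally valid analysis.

0.63

Diet M is higher inside every starting body condition stratum but Diet C is higher in aggregate. Whether to stratify depends on how starting body condition relates to the diet.
Here starting body condition is a common cause — it drives both which diet a case falls under and the outcome. The crude comparison mixes populations; the stratum-specific rates are the causally relevant ones.
Standardising Diet M to the population starting body condition mix: 0.290·29/32 + 0.333·99/140 + 0.376·88/248 = 0.632.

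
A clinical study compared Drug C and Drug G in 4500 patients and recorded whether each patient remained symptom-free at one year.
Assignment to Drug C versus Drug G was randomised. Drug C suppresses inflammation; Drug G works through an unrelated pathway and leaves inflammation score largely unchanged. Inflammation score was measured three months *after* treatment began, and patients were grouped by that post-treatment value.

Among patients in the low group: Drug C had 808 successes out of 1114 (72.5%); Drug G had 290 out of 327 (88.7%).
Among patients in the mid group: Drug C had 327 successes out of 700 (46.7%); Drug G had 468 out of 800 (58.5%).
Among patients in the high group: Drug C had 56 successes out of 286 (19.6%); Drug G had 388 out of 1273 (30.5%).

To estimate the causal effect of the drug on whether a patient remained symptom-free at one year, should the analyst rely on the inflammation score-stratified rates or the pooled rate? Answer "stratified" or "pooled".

pooled

The stratified and pooled comparisons disagree (Drug G wins within each inflammation score; Drug C wins overall), so the answer turns on the causal role of inflammation score.
Inflammation score is downstream of the drug. One should not condition on a consequence of treatment, so the overall rates are the right comparison.
Pooled: Drug C 56.7% vs Drug G 47.8%; Drug C is higher overall.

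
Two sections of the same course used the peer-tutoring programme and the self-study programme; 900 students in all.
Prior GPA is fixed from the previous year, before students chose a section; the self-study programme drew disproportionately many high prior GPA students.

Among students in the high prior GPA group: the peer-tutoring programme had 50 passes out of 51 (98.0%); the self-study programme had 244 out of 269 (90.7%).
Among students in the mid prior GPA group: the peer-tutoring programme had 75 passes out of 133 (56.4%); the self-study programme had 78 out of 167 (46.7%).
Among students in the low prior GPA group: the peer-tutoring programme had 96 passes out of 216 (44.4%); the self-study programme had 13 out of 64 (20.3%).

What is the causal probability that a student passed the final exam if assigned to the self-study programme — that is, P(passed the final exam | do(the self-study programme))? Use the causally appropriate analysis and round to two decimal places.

Here prior GPA band is a common cause — it drives both which teaching method a case falls under and the outcome. The crude comparison mixes populations; the stratum-specific rates are the causally relevant ones.
Standardising the self-study programme to the population prior GPA band mix: 0.356·244/269 + 0.333·78/167 + 0.311·13/64 = 0.541.

0.54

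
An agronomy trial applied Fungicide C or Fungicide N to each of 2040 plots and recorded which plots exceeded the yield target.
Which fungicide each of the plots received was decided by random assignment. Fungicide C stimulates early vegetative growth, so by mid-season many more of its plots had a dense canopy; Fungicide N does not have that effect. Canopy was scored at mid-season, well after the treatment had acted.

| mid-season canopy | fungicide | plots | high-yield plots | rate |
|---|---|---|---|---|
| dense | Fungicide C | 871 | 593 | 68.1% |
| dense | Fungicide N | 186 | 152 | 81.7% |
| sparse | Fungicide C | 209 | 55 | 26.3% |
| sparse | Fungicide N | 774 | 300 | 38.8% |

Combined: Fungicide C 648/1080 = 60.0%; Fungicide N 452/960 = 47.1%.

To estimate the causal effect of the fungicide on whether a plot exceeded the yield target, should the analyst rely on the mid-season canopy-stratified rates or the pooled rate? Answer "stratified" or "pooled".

pooled

The mid-season canopy-specific comparison favours Fungicide N throughout, but the pooled figures favour Fungicide C. The question is whether to condition on mid-season canopy.
Mid-season canopy lies on the pathway fungicide → mid-season canopy → outcome, so adjusting for it blocks the indirect effect. For the total causal effect of fungicide, use the unadjusted pooled rates.
Pooled: Fungicide C 60.0% vs Fungicide N 47.1%; Fungicide C is higher overall.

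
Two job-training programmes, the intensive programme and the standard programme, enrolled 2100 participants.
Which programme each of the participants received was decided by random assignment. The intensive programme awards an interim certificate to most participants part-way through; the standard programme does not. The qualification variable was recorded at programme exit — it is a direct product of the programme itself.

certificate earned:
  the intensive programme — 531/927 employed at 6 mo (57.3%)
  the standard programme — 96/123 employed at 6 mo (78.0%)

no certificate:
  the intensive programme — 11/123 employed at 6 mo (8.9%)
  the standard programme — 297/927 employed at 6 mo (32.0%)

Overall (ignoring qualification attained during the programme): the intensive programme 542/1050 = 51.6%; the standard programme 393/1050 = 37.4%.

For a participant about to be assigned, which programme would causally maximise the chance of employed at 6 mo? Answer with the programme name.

Qualification attained during the programme is recorded after the programme and is itself shifted by it — it sits on the causal path from programme to outcome. Conditioning on a mediator would strip out part of the effect we want; the pooled comparison gives the total causal effect.
Pooled: the intensive programme 51.6% vs the standard programme 37.4%; the intensive programme is higher overall.

the intensive programme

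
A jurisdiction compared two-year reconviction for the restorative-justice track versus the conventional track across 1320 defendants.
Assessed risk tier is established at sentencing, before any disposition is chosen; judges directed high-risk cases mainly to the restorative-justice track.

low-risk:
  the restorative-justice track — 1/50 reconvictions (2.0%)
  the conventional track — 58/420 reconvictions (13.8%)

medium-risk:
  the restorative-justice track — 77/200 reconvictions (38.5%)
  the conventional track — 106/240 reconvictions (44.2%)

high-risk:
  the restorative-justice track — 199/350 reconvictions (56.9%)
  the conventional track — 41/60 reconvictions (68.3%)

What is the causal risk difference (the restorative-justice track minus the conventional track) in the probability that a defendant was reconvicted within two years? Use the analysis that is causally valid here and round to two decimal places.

The stratified and pooled comparisons disagree (the restorative-justice track wins within each assessed risk tier; the conventional track wins overall), so the answer turns on the causal role of assessed risk tier.
Since assessed risk tier is a pre-existing factor (not a product of the disposition) and it affects the outcome on its own, it is a confounder. The stratified rates, not the pooled rate, identify the causal effect.
Adjusting over the population distribution of assessed risk tier: 0.356·(0.020−0.138) + 0.333·(0.385−0.442) + 0.311·(0.569−0.683) = -0.097.

-0.10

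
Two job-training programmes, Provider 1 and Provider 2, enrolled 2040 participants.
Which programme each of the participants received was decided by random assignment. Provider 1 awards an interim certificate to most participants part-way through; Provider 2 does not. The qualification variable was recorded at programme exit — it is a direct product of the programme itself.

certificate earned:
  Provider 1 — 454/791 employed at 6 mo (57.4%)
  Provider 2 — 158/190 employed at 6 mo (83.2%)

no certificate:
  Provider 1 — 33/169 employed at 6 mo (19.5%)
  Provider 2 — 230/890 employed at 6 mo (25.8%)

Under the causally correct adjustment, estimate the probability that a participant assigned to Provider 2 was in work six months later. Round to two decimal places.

0.36

The stratified and pooled comparisons disagree (Provider 2 wins within each qualification attained during the programme; Provider 1 wins overall), so the answer turns on the causal role of qualification attained during the programme.
Qualification attained during the programme lies on the pathway programme → qualification attained during the programme → outcome, so adjusting for it blocks the indirect effect. For the total causal effect of programme, use the unadjusted pooled rates.
So P(outcome | do(Provider 2)) is just the pooled rate for Provider 2: 388/1080 = 0.359.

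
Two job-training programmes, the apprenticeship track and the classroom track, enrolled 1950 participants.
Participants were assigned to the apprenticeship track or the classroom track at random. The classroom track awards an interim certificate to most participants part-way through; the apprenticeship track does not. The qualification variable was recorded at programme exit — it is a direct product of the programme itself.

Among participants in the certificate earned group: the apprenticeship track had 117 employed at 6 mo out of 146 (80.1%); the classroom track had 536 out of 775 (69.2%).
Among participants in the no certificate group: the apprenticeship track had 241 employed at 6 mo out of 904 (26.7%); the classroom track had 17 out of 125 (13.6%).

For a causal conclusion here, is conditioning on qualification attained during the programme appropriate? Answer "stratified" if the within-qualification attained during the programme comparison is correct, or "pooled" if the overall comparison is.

Qualification attained during the programme is downstream of the programme. One should not condition on a consequence of treatment, so the overall rates are the right comparison.
Pooled: the apprenticeship track 34.1% vs the classroom track 61.4%; the classroom track is higher overall.

pooled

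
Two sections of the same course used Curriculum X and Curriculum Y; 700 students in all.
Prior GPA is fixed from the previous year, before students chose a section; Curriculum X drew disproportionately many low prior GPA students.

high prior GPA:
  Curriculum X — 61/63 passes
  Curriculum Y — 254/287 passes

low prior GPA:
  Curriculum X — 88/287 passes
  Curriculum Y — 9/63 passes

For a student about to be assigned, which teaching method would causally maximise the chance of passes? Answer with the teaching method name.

Curriculum X

Curriculum X is higher inside every prior GPA band stratum but Curriculum Y is higher in aggregate. Whether to stratify depends on how prior GPA band relates to the teaching method.
Prior GPA band differs across teaching methods for reasons unrelated to any effect of the teaching method itself, and it separately predicts the outcome — a classic confounder. We must compare within prior GPA band levels.
Within each level — high prior GPA: 96.8% vs 88.5%; low prior GPA: 30.7% vs 14.3% — Curriculum X is higher every time.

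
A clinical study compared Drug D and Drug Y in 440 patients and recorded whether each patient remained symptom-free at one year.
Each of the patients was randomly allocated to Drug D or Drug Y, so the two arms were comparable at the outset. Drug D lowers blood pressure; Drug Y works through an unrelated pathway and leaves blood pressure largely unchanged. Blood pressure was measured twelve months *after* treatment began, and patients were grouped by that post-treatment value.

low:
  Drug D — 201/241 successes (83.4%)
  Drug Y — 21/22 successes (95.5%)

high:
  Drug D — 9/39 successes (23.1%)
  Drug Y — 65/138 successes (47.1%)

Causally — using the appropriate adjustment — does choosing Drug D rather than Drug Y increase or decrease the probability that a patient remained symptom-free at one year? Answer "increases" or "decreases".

increases

Blood pressure here is a post-treatment variable shaped by the drug; conditioning on it would introduce bias rather than remove it. The overall comparison is the causal one.
Pooled: Drug D 75.0% vs Drug Y 53.8%; Drug D is higher overall.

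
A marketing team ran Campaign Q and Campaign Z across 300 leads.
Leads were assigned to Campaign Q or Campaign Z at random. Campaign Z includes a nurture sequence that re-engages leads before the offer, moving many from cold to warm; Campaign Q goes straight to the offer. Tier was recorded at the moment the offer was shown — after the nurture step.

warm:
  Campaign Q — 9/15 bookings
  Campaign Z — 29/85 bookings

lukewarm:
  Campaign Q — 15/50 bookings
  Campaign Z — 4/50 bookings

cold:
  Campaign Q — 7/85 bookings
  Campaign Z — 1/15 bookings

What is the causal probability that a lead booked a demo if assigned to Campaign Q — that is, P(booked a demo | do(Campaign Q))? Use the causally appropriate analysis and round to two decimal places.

The stratified and pooled comparisons disagree (Campaign Q wins within each engagement tier; Campaign Z wins overall), so the answer turns on the causal role of engagement tier.
Stratifying would compare campaigns among leads the campaigns themselves sorted into engagement tier groups — a form of selection on an intermediate. The unconditioned pooled rates give the total causal effect.
So P(outcome | do(Campaign Q)) is just the pooled rate for Campaign Q: 31/150 = 0.207.

0.21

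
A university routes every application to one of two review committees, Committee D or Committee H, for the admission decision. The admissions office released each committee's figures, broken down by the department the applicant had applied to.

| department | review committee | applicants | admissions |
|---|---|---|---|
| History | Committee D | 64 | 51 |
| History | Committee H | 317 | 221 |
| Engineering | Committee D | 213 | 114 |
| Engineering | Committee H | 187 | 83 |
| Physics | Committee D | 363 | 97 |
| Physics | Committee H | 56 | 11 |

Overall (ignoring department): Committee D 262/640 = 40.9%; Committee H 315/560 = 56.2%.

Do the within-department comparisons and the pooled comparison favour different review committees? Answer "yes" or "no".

yes

Within each department level (History 79.7% vs 69.7%; Engineering 53.5% vs 44.4%; Physics 26.7% vs 19.6%), Committee D has the higher rate every time. Pooled: 40.9% vs 56.2% — Committee H has the higher rate overall. The two comparisons disagree.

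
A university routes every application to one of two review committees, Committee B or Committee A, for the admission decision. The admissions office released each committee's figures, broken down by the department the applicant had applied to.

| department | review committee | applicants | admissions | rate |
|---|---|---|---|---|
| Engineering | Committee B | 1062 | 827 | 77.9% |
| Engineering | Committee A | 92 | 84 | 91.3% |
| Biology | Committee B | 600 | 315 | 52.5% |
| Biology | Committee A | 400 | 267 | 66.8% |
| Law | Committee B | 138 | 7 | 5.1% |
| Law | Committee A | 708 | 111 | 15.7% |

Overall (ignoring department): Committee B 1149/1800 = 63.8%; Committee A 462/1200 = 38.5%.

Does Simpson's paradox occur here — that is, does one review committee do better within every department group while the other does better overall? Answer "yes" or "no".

yes

Within each department level (Engineering 77.9% vs 91.3%; Biology 52.5% vs 66.8%; Law 5.1% vs 15.7%), Committee A has the higher rate every time. Pooled: 63.8% vs 38.5% — Committee B has the higher rate overall. The two comparisons disagree.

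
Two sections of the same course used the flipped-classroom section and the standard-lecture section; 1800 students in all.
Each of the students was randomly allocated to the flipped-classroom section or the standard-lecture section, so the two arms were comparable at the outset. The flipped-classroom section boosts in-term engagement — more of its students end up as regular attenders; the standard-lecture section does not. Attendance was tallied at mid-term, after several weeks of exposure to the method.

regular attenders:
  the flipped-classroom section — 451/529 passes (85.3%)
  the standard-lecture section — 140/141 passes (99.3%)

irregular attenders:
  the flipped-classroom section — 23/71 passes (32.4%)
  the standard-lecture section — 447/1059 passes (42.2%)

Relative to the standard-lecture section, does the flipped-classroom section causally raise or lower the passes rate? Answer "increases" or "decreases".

Because the teaching method influences mid-term attendance, mid-term attendance is a post-treatment mediator, not a confounder. Stratifying on it would bias the estimate; the causal effect is the crude pooled difference.
Pooled: the flipped-classroom section 79.0% vs the standard-lecture section 48.9%; the flipped-classroom section is higher overall.

increases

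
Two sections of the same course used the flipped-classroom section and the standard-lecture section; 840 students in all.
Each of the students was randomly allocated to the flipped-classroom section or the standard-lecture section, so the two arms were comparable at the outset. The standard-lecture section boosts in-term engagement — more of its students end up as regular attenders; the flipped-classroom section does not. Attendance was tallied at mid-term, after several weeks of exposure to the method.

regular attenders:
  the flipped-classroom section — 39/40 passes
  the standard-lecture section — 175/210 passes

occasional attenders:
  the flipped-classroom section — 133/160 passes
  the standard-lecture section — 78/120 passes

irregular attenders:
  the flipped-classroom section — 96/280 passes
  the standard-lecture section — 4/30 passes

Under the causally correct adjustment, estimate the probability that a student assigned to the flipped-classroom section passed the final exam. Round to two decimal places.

Within every mid-term attendance level the flipped-classroom section has the higher rate, yet pooled the standard-lecture section does — Simpson's reversal.
Stratifying would compare teaching methods among students the teaching methods themselves sorted into mid-term attendance groups — a form of selection on an intermediate. The unconditioned pooled rates give the total causal effect.
So P(outcome | do(the flipped-classroom section)) is just the pooled rate for the flipped-classroom section: 268/480 = 0.558.

0.56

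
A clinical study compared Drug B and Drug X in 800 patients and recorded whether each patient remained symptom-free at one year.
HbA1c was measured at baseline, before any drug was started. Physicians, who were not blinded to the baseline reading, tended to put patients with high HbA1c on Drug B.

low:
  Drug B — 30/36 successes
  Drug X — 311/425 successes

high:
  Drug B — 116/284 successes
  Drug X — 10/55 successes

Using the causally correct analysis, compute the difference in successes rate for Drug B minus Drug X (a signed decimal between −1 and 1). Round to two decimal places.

Since HbA1c is a pre-existing factor (not a product of the drug) and it affects the outcome on its own, it is a confounder. The stratified rates, not the pooled rate, identify the causal effect.
Adjusting over the population distribution of HbA1c: 0.576·(0.833−0.732) + 0.424·(0.408−0.182) = +0.155.

+0.15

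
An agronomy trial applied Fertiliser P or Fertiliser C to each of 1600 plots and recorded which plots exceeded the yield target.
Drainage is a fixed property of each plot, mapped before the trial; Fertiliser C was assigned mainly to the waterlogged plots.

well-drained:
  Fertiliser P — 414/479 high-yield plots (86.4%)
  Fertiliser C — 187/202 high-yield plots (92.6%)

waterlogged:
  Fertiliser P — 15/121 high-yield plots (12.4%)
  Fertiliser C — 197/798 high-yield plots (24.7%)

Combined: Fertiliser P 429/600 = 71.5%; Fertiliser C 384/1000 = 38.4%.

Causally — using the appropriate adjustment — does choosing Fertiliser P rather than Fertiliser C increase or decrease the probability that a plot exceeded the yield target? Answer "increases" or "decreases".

decreases

Field drainage is set before the fertiliser has any effect — it is not caused by the fertiliser — and it independently drives the outcome. That makes it a confounder, so the causal comparison is within field drainage levels.
Within each level — well-drained: 86.4% vs 92.6%; waterlogged: 12.4% vs 24.7% — Fertiliser C is higher every time.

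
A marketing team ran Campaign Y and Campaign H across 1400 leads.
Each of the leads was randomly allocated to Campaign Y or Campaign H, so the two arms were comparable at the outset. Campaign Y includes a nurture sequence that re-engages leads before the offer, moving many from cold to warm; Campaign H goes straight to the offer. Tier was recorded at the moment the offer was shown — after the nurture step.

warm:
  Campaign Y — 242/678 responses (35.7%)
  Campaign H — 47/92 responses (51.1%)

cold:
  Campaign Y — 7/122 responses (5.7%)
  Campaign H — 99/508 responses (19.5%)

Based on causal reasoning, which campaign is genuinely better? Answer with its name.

Campaign Y

Campaign H is higher inside every engagement tier stratum but Campaign Y is higher in aggregate. Whether to stratify depends on how engagement tier relates to the campaign.
The distribution of engagement tier is itself part of what the campaign does — it is an intermediate outcome. Holding it fixed would remove that part of the effect; the total effect is the pooled difference.
Pooled: Campaign Y 31.1% vs Campaign H 24.3%; Campaign Y is higher overall.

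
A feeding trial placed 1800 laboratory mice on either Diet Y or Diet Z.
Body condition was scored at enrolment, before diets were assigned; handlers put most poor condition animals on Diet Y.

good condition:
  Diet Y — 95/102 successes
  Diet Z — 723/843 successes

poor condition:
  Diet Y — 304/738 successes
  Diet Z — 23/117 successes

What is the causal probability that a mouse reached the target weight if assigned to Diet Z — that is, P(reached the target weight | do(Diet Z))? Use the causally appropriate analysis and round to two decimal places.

Here starting body condition is a common cause — it drives both which diet a case falls under and the outcome. The crude comparison mixes populations; the stratum-specific rates are the causally relevant ones.
Standardising Diet Z to the population starting body condition mix: 0.525·723/843 + 0.475·23/117 = 0.544.

0.54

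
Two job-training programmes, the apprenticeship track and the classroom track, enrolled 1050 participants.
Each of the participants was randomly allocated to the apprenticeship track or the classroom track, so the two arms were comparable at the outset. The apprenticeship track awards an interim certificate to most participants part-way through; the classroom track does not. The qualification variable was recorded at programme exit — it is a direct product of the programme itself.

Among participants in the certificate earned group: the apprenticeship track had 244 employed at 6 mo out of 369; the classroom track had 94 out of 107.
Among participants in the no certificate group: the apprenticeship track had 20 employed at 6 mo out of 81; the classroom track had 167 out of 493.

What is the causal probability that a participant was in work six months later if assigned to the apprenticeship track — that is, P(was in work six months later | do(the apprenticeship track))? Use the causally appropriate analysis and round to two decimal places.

Qualification attained during the programme lies on the pathway programme → qualification attained during the programme → outcome, so adjusting for it blocks the indirect effect. For the total causal effect of programme, use the unadjusted pooled rates.
So P(outcome | do(the apprenticeship track)) is just the pooled rate for the apprenticeship track: 264/450 = 0.587.

0.59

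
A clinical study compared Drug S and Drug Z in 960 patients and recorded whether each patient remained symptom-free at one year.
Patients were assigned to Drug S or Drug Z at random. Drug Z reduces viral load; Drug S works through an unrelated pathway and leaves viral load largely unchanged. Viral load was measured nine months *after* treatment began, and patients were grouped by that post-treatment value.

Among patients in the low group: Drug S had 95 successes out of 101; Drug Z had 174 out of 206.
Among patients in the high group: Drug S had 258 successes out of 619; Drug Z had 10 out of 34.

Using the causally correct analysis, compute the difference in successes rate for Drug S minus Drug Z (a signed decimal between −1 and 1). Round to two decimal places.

-0.28

Viral load here is a post-treatment variable shaped by the drug; conditioning on it would introduce bias rather than remove it. The overall comparison is the causal one.
The causal difference is the pooled difference: 0.490 − 0.767 = -0.276.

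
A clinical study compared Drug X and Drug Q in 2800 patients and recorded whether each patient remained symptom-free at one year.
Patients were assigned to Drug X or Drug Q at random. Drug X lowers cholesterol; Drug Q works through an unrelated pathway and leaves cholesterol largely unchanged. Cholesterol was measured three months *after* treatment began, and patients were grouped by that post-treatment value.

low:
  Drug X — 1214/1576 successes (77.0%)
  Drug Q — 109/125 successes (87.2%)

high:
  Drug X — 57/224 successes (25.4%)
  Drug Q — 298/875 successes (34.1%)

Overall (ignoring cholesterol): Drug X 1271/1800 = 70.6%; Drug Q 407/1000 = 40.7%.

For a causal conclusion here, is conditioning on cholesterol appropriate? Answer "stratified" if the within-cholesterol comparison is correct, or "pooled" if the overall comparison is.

pooled

Cholesterol is recorded after the drug and is itself shifted by it — it sits on the causal path from drug to outcome. Conditioning on a mediator would strip out part of the effect we want; the pooled comparison gives the total causal effect.
Pooled: Drug X 70.6% vs Drug Q 40.7%; Drug X is higher overall.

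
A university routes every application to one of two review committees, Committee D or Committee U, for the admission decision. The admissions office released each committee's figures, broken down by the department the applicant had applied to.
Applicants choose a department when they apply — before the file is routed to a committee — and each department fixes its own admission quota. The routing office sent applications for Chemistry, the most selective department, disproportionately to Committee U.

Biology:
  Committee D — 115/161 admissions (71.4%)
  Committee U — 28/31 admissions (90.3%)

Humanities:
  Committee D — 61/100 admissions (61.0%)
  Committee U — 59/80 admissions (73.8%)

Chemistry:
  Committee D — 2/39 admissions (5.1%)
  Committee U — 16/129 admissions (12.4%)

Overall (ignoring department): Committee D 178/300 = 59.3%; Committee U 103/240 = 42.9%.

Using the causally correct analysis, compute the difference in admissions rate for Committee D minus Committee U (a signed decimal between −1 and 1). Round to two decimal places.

Committee U is higher inside every department stratum but Committee D is higher in aggregate. Whether to stratify depends on how department relates to the review committee.
Department satisfies the back-door criterion: it is not a descendant of the review committee, and it blocks the spurious path from review committee to outcome. Adjusting for it (i.e., using the within-department rates) gives the causal effect.
Adjusting over the population distribution of department: 0.356·(0.714−0.903) + 0.333·(0.610−0.738) + 0.311·(0.051−0.124) = -0.132.

-0.13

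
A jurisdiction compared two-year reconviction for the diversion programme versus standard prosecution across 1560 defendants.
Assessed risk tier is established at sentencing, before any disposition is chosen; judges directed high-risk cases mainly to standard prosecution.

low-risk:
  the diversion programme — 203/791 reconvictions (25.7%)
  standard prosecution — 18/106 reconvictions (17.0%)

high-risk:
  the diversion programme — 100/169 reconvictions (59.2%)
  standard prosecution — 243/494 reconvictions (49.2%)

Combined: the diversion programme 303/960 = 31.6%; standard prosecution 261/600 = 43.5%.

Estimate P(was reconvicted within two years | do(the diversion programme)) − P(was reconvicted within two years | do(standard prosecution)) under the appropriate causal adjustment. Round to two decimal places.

+0.09

Nothing the disposition does changes assessed risk tier; the imbalance is an allocation artefact. With assessed risk tier also predicting the outcome, the pooled figure is confounded, and the within-stratum comparison is the causal one.
Adjusting over the population distribution of assessed risk tier: 0.575·(0.257−0.170) + 0.425·(0.592−0.492) = +0.092.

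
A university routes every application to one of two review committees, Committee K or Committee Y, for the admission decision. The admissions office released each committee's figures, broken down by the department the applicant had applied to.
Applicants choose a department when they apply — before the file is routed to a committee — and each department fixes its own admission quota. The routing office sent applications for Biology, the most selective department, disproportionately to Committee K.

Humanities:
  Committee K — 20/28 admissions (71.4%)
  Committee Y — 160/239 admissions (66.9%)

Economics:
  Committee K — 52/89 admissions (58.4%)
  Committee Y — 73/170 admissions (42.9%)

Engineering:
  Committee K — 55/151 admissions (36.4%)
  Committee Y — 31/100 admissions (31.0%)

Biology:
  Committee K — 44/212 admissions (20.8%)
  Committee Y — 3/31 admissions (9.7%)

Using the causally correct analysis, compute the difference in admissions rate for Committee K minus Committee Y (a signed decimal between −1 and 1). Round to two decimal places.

Here department is a common cause — it drives both which review committee a case falls under and the outcome. The crude comparison mixes populations; the stratum-specific rates are the causally relevant ones.
Adjusting over the population distribution of department: 0.262·(0.714−0.669) + 0.254·(0.584−0.429) + 0.246·(0.364−0.310) + 0.238·(0.208−0.097) = +0.091.

+0.09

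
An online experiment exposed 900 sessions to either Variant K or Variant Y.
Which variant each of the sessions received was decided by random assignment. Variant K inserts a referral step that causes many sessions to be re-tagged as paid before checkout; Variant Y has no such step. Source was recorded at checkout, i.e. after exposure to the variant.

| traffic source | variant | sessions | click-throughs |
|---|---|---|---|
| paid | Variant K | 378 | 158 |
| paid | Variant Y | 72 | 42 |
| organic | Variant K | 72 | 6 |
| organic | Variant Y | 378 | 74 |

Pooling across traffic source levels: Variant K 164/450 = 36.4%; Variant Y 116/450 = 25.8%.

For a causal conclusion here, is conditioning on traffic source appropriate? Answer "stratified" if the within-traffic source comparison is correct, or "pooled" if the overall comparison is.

Stratifying would compare variants among sessions the variants themselves sorted into traffic source groups — a form of selection on an intermediate. The unconditioned pooled rates give the total causal effect.
Pooled: Variant K 36.4% vs Variant Y 25.8%; Variant K is higher overall.

pooled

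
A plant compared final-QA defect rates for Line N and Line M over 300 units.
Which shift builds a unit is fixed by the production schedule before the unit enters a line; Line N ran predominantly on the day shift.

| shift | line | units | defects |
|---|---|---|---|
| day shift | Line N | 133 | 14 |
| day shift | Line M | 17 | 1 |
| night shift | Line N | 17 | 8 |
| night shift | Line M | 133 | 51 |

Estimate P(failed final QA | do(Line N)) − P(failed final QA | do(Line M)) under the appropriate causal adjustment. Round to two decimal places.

+0.07

The imbalance in shift arose from how units were allocated, not from anything the line did; and shift independently affects the outcome. The pooled gap is confounded — condition on shift.
Adjusting over the population distribution of shift: 0.500·(0.105−0.059) + 0.500·(0.471−0.383) = +0.067.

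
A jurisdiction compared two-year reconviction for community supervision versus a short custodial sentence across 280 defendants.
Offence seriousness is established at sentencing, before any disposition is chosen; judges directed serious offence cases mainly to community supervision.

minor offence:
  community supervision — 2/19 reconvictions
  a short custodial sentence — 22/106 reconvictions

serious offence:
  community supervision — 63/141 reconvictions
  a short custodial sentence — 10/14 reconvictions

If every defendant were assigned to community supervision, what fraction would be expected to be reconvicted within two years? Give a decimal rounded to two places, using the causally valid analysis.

community supervision is lower inside every offence seriousness stratum but a short custodial sentence is lower in aggregate. Whether to stratify depends on how offence seriousness relates to the disposition.
Since offence seriousness is a pre-existing factor (not a product of the disposition) and it affects the outcome on its own, it is a confounder. The stratified rates, not the pooled rate, identify the causal effect.
Standardising community supervision to the population offence seriousness mix: 0.446·2/19 + 0.554·63/141 = 0.294.

0.29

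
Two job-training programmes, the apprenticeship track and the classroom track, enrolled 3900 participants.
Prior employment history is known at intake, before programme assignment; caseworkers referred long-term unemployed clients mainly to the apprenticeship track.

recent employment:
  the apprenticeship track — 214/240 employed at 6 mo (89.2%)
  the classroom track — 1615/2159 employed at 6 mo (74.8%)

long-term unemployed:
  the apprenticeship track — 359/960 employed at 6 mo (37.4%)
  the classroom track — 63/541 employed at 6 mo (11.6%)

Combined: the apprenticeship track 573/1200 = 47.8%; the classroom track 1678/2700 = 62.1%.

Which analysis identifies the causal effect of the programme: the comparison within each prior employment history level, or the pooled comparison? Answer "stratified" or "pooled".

the apprenticeship track is higher inside every prior employment history stratum but the classroom track is higher in aggregate. Whether to stratify depends on how prior employment history relates to the programme.
Nothing the programme does changes prior employment history; the imbalance is an allocation artefact. With prior employment history also predicting the outcome, the pooled figure is confounded, and the within-stratum comparison is the causal one.
Within each level — recent employment: 89.2% vs 74.8%; long-term unemployed: 37.4% vs 11.6% — the apprenticeship track is higher every time.

stratified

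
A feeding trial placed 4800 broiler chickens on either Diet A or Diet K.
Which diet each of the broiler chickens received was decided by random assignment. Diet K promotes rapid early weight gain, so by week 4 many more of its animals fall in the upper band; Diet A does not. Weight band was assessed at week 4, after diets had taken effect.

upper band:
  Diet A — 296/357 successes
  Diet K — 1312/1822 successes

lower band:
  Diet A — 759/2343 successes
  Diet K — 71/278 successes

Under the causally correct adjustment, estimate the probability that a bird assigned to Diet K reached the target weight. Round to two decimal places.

0.66

Because the diet influences week-4 weight band, week-4 weight band is a post-treatment mediator, not a confounder. Stratifying on it would bias the estimate; the causal effect is the crude pooled difference.
So P(outcome | do(Diet K)) is just the pooled rate for Diet K: 1383/2100 = 0.659.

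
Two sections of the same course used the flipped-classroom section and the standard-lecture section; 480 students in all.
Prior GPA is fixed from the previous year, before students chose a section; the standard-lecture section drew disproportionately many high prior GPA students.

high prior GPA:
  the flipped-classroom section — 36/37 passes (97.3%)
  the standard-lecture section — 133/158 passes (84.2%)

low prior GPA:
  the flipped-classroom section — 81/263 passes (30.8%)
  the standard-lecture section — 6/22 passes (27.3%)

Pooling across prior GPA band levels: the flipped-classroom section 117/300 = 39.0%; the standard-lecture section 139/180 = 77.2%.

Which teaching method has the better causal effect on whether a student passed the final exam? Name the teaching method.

the flipped-classroom section

The stratified and pooled comparisons disagree (the flipped-classroom section wins within each prior GPA band; the standard-lecture section wins overall), so the answer turns on the causal role of prior GPA band.
Since prior GPA band is a pre-existing factor (not a product of the teaching method) and it affects the outcome on its own, it is a confounder. The stratified rates, not the pooled rate, identify the causal effect.
Within each level — high prior GPA: 97.3% vs 84.2%; low prior GPA: 30.8% vs 27.3% — the flipped-classroom section is higher every time.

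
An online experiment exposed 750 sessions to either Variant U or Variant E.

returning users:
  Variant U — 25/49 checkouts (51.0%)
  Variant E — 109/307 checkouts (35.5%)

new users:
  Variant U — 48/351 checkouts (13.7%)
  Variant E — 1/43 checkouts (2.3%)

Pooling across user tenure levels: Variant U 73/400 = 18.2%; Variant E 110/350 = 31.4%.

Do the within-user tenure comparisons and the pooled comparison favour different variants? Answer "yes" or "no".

Within each user tenure level (returning users 51.0% vs 35.5%; new users 13.7% vs 2.3%), Variant U has the higher rate every time. Pooled: 18.2% vs 31.4% — Variant E has the higher rate overall. The two comparisons disagree.

yes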